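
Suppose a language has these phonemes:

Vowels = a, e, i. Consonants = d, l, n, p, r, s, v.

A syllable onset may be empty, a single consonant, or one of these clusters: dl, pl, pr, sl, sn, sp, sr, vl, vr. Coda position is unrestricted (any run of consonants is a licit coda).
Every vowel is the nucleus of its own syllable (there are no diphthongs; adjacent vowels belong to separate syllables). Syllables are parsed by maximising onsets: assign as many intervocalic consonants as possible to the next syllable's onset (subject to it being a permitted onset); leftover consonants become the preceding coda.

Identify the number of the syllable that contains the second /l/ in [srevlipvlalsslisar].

Nuclei (vowels): e, i, a, i, a → 5 syllables.
/e…i/ gap (V1→V2): /vl/ — entire cluster is a permitted onset → onset /vl/, coda ∅.
/i…a/ gap (V2→V3): /pvl/ — longest licit onset from the right is /vl/, leaving /p/ as coda.
/a…i/ gap (V3→V4): /lssl/ — longest licit onset from the right is /sl/, leaving /ls/ as coda.
/i…a/ gap (V4→V5): /s/ → onset of the next syllable (single consonants are always licit onsets).
So the parse is sre.vlip.vlals.sli.sar.
The second /l/ is in the onset of syllable 3 (/vlals/).

3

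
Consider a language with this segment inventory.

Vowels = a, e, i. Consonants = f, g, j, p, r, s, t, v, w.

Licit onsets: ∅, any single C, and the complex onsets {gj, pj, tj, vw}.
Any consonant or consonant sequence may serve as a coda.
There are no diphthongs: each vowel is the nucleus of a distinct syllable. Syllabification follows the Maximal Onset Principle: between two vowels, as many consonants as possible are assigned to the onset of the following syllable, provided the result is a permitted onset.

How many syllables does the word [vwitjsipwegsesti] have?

Vowels present: i, i, e, e, i; each is a nucleus, giving 5 syllables.

5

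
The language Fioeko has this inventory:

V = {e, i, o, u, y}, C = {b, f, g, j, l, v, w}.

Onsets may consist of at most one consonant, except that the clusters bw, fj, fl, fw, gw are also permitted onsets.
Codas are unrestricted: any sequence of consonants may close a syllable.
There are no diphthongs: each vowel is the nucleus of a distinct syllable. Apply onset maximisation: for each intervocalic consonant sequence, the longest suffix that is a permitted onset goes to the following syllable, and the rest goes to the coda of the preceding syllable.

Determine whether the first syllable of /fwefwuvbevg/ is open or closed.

open

Nuclei (vowels): e, u, e → 3 syllables.
V1 /e/ – V2 /u/: /fw/ is a licit onset in full, so it all attaches to the next syllable.
V2 /u/ – V3 /e/: cluster /vb/ — the longest permitted-onset suffix is /b/; onset = /b/, preceding coda = /v/.
Syllabification: fwe.fwuv.bevg.
Syllable 1 is /fwe/; it ends in its nucleus with no coda, so it is open.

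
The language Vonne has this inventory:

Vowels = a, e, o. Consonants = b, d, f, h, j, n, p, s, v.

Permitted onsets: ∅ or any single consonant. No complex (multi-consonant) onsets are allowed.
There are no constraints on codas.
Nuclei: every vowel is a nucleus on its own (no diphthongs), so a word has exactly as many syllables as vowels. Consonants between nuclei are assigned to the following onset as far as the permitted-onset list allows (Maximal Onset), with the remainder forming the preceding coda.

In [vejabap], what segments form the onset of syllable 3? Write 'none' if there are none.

b

Nuclei (vowels): e, a, a → 3 syllables.
Between /e/ (V1) and /a/ (V2): /j/ → onset of the next syllable (single consonants are always licit onsets).
Between /a/ (V2) and /a/ (V3): just /b/ — single C goes to the following onset.
Syllabification: ve.ja.bap.
Syllable 3 is /bap/: onset /b/, nucleus /a/, coda /p/.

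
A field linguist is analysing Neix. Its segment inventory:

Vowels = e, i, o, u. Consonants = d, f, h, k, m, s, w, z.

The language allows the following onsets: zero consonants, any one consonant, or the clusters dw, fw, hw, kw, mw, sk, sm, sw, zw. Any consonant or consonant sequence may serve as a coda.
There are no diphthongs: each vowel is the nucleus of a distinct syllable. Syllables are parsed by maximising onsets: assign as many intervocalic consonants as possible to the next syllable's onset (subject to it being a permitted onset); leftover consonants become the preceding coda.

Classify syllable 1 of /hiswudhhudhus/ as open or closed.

The vowels are i, u, u, u — 4 nuclei, so 4 syllables.
Between /i/ (V1) and /u/ (V2): /sw/ — entire cluster is a permitted onset → onset /sw/, coda ∅.
Between /u/ (V2) and /u/ (V3): /dhh/ splits as /dh/ + /h/ (/h/ is the longest suffix that is a licit onset).
Between /u/ (V3) and /u/ (V4): /dh/; trying suffixes from longest down, /h/ is the first permitted one, so coda /d/ | onset /h/.
Result: hi.swudh.hud.hus.
Syllable 1 is /hi/; it ends in its nucleus with no coda, so it is open.

open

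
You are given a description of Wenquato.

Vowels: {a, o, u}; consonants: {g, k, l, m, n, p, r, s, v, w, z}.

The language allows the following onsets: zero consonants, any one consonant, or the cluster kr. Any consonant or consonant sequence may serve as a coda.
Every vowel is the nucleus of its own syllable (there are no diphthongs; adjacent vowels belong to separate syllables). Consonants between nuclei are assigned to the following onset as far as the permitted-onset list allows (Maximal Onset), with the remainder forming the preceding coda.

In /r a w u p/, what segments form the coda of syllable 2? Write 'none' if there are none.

Vowels present: a, u; each is a nucleus, giving 2 syllables.
σ1/σ2 boundary: just /w/ — single C goes to the following onset.
Syllabification: ra.wup.
Syllable 2 is /wup/: onset /w/, nucleus /u/, coda /p/.

p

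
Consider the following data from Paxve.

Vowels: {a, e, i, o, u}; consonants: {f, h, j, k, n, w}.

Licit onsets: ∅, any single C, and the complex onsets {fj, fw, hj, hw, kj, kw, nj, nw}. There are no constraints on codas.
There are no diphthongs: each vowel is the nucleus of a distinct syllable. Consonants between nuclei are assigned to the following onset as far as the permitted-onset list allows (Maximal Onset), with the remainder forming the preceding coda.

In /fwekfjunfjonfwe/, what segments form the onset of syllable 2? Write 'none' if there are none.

fj

Nuclei (vowels): e, u, o, e → 4 syllables.
Between /e/ (V1) and /u/ (V2): /kfj/ — longest licit onset from the right is /fj/, leaving /k/ as coda.
Between /u/ (V2) and /o/ (V3): /nfj/; trying suffixes from longest down, /fj/ is the first permitted one, so coda /n/ | onset /fj/.
Between /o/ (V3) and /e/ (V4): cluster /nfw/ — the longest permitted-onset suffix is /fw/; onset = /fw/, preceding coda = /n/.
Syllabification: fwek.fjun.fjon.fwe.
Syllable 2 is /fjun/: onset /fj/, nucleus /u/, coda /n/.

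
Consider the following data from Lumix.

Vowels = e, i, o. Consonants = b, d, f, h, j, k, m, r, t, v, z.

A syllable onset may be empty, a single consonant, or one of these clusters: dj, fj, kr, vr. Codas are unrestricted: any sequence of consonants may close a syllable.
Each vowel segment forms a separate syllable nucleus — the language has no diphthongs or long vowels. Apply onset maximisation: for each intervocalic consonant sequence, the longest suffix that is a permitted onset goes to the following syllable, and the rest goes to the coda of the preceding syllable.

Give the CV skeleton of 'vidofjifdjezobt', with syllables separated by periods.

CV.CV.CCVC.CCV.CVCC

Nuclei (vowels): i, o, i, e, o → 5 syllables.
V1 /i/ – V2 /o/: just /d/ — single C goes to the following onset.
V2 /o/ – V3 /i/: /fj/ is a licit onset in full, so it all attaches to the next syllable.
V3 /i/ – V4 /e/: /fdj/ — longest licit onset from the right is /dj/, leaving /f/ as coda.
V4 /e/ – V5 /o/: just /z/ — single C goes to the following onset.
Result: vi.do.fjif.dje.zobt.
Mapping each syllable to C/V: /vi/ → CV, /do/ → CV, /fjif/ → CCVC, /dje/ → CCV, /zobt/ → CVCC.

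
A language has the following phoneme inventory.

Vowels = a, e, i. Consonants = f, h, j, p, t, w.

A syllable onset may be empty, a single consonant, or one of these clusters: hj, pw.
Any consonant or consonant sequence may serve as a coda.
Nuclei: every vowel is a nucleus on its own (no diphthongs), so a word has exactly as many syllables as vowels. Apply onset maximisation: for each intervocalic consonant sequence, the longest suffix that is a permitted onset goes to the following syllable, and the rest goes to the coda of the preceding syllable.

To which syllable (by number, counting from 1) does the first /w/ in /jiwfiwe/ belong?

1

The vowels are i, i, e — 3 nuclei, so 3 syllables.
Between /i/ (V1) and /i/ (V2): /wf/ splits as /w/ + /f/ (/f/ is the longest suffix that is a licit onset).
Between /i/ (V2) and /e/ (V3): /w/ → onset of the next syllable (single consonants are always licit onsets).
So the parse is jiw.fi.we.
The first /w/ is in the coda of syllable 1 (/jiw/).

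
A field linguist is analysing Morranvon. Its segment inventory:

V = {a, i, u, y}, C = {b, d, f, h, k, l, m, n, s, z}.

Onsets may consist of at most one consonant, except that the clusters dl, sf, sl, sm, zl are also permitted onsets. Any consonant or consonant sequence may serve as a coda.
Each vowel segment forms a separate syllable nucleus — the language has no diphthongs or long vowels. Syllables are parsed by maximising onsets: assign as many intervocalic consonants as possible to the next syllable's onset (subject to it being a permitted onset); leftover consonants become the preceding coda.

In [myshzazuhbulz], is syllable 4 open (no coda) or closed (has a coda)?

closed

Nuclei (vowels): y, a, u, u → 4 syllables.
σ1/σ2 boundary: /shz/; trying suffixes from longest down, /z/ is the first permitted one, so coda /sh/ | onset /z/.
σ2/σ3 boundary: /z/ is a single consonant, so it becomes the next onset.
σ3/σ4 boundary: /hb/; trying suffixes from longest down, /b/ is the first permitted one, so coda /h/ | onset /b/.
Syllabification: mysh.za.zuh.bulz.
Syllable 4 is /bulz/ with coda /lz/, so it is closed.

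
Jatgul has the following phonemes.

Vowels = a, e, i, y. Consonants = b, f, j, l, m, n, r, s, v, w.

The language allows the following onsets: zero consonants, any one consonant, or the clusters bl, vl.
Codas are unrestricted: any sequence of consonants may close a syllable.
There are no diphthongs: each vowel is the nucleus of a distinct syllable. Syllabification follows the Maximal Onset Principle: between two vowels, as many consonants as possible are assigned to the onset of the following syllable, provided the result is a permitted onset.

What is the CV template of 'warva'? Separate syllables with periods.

The vowels are a, a — 2 nuclei, so 2 syllables.
/a…a/ gap (V1→V2): /rv/ splits as /r/ + /v/ (/v/ is the longest suffix that is a licit onset).
Result: war.va.
Mapping each syllable to C/V: /war/ → CVC, /va/ → CV.

CVC.CV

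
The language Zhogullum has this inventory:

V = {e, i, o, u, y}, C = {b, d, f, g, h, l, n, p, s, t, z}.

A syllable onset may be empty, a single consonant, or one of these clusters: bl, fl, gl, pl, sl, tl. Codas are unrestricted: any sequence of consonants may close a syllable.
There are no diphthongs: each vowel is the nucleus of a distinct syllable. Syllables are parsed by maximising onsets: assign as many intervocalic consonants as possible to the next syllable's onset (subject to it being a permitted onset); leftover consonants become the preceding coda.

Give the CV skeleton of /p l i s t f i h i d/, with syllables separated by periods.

CCVCC.CV.CVC

The vowels are i, i, i — 3 nuclei, so 3 syllables.
/i…i/ gap (V1→V2): /stf/ — longest licit onset from the right is /f/, leaving /st/ as coda.
/i…i/ gap (V2→V3): /h/ → onset of the next syllable (single consonants are always licit onsets).
So the parse is plist.fi.hid.
Mapping each syllable to C/V: /plist/ → CCVCC, /fi/ → CV, /hid/ → CVC.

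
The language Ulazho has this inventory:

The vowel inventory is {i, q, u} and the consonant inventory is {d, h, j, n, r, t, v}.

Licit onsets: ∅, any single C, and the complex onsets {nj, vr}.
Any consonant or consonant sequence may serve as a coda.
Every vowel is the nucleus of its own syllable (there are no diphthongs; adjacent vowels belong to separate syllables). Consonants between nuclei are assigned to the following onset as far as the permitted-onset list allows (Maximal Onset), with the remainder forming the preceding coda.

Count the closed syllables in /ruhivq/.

0

Nuclei (vowels): u, i, q → 3 syllables.
/u…i/ gap (V1→V2): /h/ → onset of the next syllable (single consonants are always licit onsets).
/i…q/ gap (V2→V3): /v/ → onset of the next syllable (single consonants are always licit onsets).
Result: ru.hi.vq.
Classifying each syllable: /ru/ (open), /hi/ (open), /vq/ (open).
Closed syllables: 0.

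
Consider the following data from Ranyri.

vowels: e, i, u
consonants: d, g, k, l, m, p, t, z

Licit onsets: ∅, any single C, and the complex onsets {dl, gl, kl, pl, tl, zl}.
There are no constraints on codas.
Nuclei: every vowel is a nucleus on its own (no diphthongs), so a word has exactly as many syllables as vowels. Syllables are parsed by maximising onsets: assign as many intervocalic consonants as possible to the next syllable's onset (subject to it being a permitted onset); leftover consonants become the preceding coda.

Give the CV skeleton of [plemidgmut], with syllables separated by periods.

Nuclei (vowels): e, i, u → 3 syllables.
Between /e/ (V1) and /i/ (V2): /m/ → onset of the next syllable (single consonants are always licit onsets).
Between /i/ (V2) and /u/ (V3): /dgm/ splits as /dg/ + /m/ (/m/ is the longest suffix that is a licit onset).
Result: ple.midg.mut.
Mapping each syllable to C/V: /ple/ → CCV, /midg/ → CVCC, /mut/ → CVC.

CCV.CVCC.CVC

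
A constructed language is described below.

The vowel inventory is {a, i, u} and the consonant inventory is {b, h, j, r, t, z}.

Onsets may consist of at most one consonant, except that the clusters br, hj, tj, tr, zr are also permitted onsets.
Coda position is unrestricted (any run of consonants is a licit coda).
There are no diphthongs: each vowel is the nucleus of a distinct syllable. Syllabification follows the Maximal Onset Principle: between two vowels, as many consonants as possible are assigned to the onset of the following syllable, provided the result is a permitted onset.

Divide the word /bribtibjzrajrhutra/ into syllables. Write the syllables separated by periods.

Nuclei (vowels): i, i, a, u, a → 5 syllables.
/i…i/ gap (V1→V2): /bt/; trying suffixes from longest down, /t/ is the first permitted one, so coda /b/ | onset /t/.
/i…a/ gap (V2→V3): /bjzr/; trying suffixes from longest down, /zr/ is the first permitted one, so coda /bj/ | onset /zr/.
/a…u/ gap (V3→V4): /jrh/; trying suffixes from longest down, /h/ is the first permitted one, so coda /jr/ | onset /h/.
/u…a/ gap (V4→V5): cluster /tr/ — /tr/ is itself a permitted onset, so the whole cluster goes right; preceding coda = ∅.

brib.tibj.zrajr.hu.tra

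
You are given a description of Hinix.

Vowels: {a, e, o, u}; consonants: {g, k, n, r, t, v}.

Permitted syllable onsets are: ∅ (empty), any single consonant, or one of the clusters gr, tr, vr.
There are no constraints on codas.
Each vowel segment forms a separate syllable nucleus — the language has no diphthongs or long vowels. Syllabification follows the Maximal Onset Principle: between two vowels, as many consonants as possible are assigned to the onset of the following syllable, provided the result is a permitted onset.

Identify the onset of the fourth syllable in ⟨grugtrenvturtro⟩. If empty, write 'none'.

The vowels are u, e, u, o — 4 nuclei, so 4 syllables.
/u…e/ gap (V1→V2): cluster /gtr/ — the longest permitted-onset suffix is /tr/; onset = /tr/, preceding coda = /g/.
/e…u/ gap (V2→V3): /nvt/; trying suffixes from longest down, /t/ is the first permitted one, so coda /nv/ | onset /t/.
/u…o/ gap (V3→V4): cluster /rtr/ — the longest permitted-onset suffix is /tr/; onset = /tr/, preceding coda = /r/.
Putting it together: grug.trenv.tur.tro.
Syllable 4 is /tro/: onset /tr/, nucleus /o/, coda ∅.

tr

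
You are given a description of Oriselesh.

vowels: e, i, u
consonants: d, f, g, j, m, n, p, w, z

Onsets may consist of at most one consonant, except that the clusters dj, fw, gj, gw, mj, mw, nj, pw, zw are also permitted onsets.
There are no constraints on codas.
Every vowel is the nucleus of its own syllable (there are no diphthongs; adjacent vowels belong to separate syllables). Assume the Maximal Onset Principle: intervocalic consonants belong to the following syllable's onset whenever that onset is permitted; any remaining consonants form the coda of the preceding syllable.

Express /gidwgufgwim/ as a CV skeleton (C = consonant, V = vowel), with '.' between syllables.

CVCC.CVC.CCVC

Nuclei (vowels): i, u, i → 3 syllables.
/i…u/ gap (V1→V2): /dwg/; trying suffixes from longest down, /g/ is the first permitted one, so coda /dw/ | onset /g/.
/u…i/ gap (V2→V3): /fgw/ splits as /f/ + /gw/ (/gw/ is the longest suffix that is a licit onset).
So the parse is gidw.guf.gwim.
Mapping each syllable to C/V: /gidw/ → CVCC, /guf/ → CVC, /gwim/ → CCVC.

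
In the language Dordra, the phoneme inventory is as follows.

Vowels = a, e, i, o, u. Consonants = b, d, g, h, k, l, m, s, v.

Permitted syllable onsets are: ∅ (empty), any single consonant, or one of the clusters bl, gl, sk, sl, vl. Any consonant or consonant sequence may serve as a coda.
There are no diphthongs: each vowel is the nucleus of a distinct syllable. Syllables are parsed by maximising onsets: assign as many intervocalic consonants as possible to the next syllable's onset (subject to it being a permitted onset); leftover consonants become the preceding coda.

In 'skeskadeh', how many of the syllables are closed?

1

Nuclei (vowels): e, a, e → 3 syllables.
σ1/σ2 boundary: /sk/ — entire cluster is a permitted onset → onset /sk/, coda ∅.
σ2/σ3 boundary: /d/ is a single consonant, so it becomes the next onset.
So the parse is ske.ska.deh.
Classifying each syllable: /ske/ (open), /ska/ (open), /deh/ (closed).
Closed syllables: 1.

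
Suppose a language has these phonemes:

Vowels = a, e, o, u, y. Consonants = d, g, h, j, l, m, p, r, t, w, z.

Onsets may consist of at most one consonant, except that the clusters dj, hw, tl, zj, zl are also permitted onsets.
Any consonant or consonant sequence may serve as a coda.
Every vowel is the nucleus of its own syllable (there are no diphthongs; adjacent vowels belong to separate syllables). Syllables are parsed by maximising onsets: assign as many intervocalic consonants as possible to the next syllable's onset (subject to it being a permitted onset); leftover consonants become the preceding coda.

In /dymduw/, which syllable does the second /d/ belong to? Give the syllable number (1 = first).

2

Nuclei (vowels): y, u → 2 syllables.
/y…u/ gap (V1→V2): /md/ — longest licit onset from the right is /d/, leaving /m/ as coda.
Result: dym.duw.
The second /d/ is in the onset of syllable 2 (/duw/).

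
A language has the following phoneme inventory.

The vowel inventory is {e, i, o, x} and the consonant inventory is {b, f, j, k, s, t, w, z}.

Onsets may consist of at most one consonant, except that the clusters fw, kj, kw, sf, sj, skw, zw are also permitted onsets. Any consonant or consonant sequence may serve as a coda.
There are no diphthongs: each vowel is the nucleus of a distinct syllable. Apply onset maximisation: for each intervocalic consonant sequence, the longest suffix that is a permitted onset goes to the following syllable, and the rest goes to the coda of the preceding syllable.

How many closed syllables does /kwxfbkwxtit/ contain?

2

The vowels are x, x, i — 3 nuclei, so 3 syllables.
Between /x/ (V1) and /x/ (V2): cluster /fbkw/ — the longest permitted-onset suffix is /kw/; onset = /kw/, preceding coda = /fb/.
Between /x/ (V2) and /i/ (V3): just /t/ — single C goes to the following onset.
So the parse is kwxfb.kwx.tit.
Classifying each syllable: /kwxfb/ (closed), /kwx/ (open), /tit/ (closed).
Closed syllables: 2.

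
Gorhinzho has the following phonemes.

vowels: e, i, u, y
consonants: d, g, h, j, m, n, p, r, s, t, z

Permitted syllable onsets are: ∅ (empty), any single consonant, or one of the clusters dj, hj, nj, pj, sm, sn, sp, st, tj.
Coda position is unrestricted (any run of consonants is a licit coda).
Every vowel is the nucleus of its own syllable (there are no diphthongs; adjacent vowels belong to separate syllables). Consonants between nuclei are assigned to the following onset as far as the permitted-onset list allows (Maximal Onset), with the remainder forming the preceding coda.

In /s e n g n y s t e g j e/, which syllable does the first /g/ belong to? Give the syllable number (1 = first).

Vowels present: e, y, e, e; each is a nucleus, giving 4 syllables.
σ1/σ2 boundary: cluster /ngn/ — the longest permitted-onset suffix is /n/; onset = /n/, preceding coda = /ng/.
σ2/σ3 boundary: /st/ is a licit onset in full, so it all attaches to the next syllable.
σ3/σ4 boundary: cluster /gj/ — the longest permitted-onset suffix is /j/; onset = /j/, preceding coda = /g/.
Syllabification: seng.ny.steg.je.
The first /g/ is in the coda of syllable 1 (/seng/).

1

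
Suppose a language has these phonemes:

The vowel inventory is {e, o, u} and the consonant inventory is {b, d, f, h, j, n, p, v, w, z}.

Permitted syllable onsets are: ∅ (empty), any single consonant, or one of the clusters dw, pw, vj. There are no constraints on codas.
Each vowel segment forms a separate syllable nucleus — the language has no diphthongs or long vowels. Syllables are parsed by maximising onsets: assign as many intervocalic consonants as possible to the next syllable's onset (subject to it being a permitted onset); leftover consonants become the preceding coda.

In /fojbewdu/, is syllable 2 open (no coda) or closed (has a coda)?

closed

Vowels present: o, e, u; each is a nucleus, giving 3 syllables.
/o…e/ gap (V1→V2): /jb/ — longest licit onset from the right is /b/, leaving /j/ as coda.
/e…u/ gap (V2→V3): /wd/; trying suffixes from longest down, /d/ is the first permitted one, so coda /w/ | onset /d/.
Putting it together: foj.bew.du.
Syllable 2 is /bew/ with coda /w/, so it is closed.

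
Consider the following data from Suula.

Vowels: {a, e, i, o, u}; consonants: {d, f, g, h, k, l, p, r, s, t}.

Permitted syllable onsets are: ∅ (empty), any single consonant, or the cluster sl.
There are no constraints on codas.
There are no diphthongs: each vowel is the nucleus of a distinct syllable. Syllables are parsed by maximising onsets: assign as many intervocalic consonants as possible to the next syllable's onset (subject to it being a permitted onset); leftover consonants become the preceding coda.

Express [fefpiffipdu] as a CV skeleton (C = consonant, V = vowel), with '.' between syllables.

CVC.CVC.CVC.CV

The vowels are e, i, i, u — 4 nuclei, so 4 syllables.
V1 /e/ – V2 /i/: cluster /fp/ — the longest permitted-onset suffix is /p/; onset = /p/, preceding coda = /f/.
V2 /i/ – V3 /i/: /ff/; trying suffixes from longest down, /f/ is the first permitted one, so coda /f/ | onset /f/.
V3 /i/ – V4 /u/: cluster /pd/ — the longest permitted-onset suffix is /d/; onset = /d/, preceding coda = /p/.
Result: fef.pif.fip.du.
Mapping each syllable to C/V: /fef/ → CVC, /pif/ → CVC, /fip/ → CVC, /du/ → CV.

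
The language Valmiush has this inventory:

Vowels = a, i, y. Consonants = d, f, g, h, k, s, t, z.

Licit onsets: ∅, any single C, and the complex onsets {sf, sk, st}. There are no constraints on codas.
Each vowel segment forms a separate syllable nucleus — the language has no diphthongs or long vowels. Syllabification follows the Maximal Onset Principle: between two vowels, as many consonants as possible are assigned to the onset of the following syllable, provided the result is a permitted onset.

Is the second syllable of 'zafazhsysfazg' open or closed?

closed

Vowels present: a, a, y, a; each is a nucleus, giving 4 syllables.
Between /a/ (V1) and /a/ (V2): /f/ → onset of the next syllable (single consonants are always licit onsets).
Between /a/ (V2) and /y/ (V3): /zhs/ splits as /zh/ + /s/ (/s/ is the longest suffix that is a licit onset).
Between /y/ (V3) and /a/ (V4): cluster /sf/ — /sf/ is itself a permitted onset, so the whole cluster goes right; preceding coda = ∅.
Putting it together: za.fazh.sy.sfazg.
Syllable 2 is /fazh/ with coda /zh/, so it is closed.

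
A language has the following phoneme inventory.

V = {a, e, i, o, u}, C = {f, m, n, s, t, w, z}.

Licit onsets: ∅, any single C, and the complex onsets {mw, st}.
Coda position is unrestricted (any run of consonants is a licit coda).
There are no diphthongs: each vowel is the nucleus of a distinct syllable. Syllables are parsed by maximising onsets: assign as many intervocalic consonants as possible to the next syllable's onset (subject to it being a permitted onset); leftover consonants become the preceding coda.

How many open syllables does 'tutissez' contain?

Vowels present: u, i, e; each is a nucleus, giving 3 syllables.
V1 /u/ – V2 /i/: just /t/ — single C goes to the following onset.
V2 /i/ – V3 /e/: /ss/ splits as /s/ + /s/ (/s/ is the longest suffix that is a licit onset).
So the parse is tu.tis.sez.
Classifying each syllable: /tu/ (open), /tis/ (closed), /sez/ (closed).
Open syllables: 1.

1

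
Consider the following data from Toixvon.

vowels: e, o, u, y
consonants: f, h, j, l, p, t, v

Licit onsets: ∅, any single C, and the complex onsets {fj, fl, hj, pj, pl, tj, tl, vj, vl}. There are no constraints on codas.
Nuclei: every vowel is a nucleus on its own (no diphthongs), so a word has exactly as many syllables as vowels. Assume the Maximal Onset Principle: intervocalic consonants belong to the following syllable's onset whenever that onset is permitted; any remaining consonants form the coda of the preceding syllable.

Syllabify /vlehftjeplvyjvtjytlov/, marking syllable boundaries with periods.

Nuclei (vowels): e, e, y, y, o → 5 syllables.
/e…e/ gap (V1→V2): cluster /hftj/ — the longest permitted-onset suffix is /tj/; onset = /tj/, preceding coda = /hf/.
/e…y/ gap (V2→V3): cluster /plv/ — the longest permitted-onset suffix is /v/; onset = /v/, preceding coda = /pl/.
/y…y/ gap (V3→V4): /jvtj/ splits as /jv/ + /tj/ (/tj/ is the longest suffix that is a licit onset).
/y…o/ gap (V4→V5): /tl/ is a licit onset in full, so it all attaches to the next syllable.

vlehf.tjepl.vyjv.tjy.tlov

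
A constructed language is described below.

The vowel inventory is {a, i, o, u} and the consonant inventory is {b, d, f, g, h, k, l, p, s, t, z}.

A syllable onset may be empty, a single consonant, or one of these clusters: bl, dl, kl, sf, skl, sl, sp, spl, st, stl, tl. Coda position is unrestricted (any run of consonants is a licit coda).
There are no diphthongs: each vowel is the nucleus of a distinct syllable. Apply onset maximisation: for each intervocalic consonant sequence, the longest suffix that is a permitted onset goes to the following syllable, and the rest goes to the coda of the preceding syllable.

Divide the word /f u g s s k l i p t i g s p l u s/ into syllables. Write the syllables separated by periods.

Vowels present: u, i, i, u; each is a nucleus, giving 4 syllables.
σ1/σ2 boundary: /gsskl/ — longest licit onset from the right is /skl/, leaving /gs/ as coda.
σ2/σ3 boundary: /pt/ — longest licit onset from the right is /t/, leaving /p/ as coda.
σ3/σ4 boundary: /gspl/ splits as /g/ + /spl/ (/spl/ is the longest suffix that is a licit onset).

fugs.sklip.tig.splus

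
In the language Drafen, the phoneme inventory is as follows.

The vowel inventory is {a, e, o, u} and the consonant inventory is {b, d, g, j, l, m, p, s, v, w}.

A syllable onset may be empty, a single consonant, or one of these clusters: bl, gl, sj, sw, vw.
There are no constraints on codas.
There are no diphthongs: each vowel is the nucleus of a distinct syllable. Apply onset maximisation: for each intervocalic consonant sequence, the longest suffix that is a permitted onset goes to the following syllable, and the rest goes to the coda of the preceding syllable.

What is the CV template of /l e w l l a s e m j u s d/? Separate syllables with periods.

Vowels present: e, a, e, u; each is a nucleus, giving 4 syllables.
/e…a/ gap (V1→V2): cluster /wll/ — the longest permitted-onset suffix is /l/; onset = /l/, preceding coda = /wl/.
/a…e/ gap (V2→V3): /s/ → onset of the next syllable (single consonants are always licit onsets).
/e…u/ gap (V3→V4): /mj/ splits as /m/ + /j/ (/j/ is the longest suffix that is a licit onset).
So the parse is lewl.la.sem.jusd.
Mapping each syllable to C/V: /lewl/ → CVCC, /la/ → CV, /sem/ → CVC, /jusd/ → CVCC.

CVCC.CV.CVC.CVCC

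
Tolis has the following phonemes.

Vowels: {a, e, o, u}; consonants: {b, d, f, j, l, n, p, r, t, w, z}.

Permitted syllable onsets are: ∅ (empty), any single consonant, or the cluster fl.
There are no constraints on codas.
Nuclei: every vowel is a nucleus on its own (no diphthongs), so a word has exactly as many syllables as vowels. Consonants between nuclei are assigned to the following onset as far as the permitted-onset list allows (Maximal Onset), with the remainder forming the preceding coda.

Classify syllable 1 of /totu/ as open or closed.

The vowels are o, u — 2 nuclei, so 2 syllables.
Between /o/ (V1) and /u/ (V2): /t/ is a single consonant, so it becomes the next onset.
Syllabification: to.tu.
Syllable 1 is /to/; it ends in its nucleus with no coda, so it is open.

open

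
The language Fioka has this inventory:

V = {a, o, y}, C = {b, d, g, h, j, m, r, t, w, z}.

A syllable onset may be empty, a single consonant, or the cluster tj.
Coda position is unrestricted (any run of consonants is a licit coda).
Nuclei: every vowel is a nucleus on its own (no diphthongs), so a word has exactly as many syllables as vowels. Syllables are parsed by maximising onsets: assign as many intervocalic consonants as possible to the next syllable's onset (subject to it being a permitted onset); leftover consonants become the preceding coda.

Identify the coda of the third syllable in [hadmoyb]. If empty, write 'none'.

b

Vowels present: a, o, y; each is a nucleus, giving 3 syllables.
σ1/σ2 boundary: /dm/ — longest licit onset from the right is /m/, leaving /d/ as coda.
σ2/σ3 boundary: no consonants, so the boundary falls immediately after /o/.
Result: had.mo.yb.
Syllable 3 is /yb/: onset ∅, nucleus /y/, coda /b/.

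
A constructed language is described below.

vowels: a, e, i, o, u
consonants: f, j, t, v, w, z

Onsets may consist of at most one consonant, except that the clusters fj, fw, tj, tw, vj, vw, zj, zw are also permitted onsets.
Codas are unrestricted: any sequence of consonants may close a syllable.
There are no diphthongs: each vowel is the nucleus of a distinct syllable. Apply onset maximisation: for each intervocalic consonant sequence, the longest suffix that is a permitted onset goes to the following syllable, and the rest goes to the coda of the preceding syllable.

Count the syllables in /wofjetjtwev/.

3

Nuclei (vowels): o, e, e → 3 syllables.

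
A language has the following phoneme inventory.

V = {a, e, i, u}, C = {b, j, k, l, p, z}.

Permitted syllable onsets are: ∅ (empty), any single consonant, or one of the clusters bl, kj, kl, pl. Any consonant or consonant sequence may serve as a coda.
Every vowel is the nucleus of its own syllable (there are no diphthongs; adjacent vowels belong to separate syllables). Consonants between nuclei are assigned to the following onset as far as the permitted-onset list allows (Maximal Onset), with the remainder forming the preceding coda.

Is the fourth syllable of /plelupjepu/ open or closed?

open

The vowels are e, u, e, u — 4 nuclei, so 4 syllables.
V1 /e/ – V2 /u/: /l/ is a single consonant, so it becomes the next onset.
V2 /u/ – V3 /e/: cluster /pj/ — the longest permitted-onset suffix is /j/; onset = /j/, preceding coda = /p/.
V3 /e/ – V4 /u/: /p/ is a single consonant, so it becomes the next onset.
So the parse is ple.lup.je.pu.
Syllable 4 is /pu/; it ends in its nucleus with no coda, so it is open.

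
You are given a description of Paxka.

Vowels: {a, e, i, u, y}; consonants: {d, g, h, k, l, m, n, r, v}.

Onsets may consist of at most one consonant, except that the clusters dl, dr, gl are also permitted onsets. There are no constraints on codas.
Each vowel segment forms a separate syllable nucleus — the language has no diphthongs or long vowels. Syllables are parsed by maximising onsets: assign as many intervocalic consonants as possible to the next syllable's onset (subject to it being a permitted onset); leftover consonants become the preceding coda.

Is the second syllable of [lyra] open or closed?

Vowels present: y, a; each is a nucleus, giving 2 syllables.
Between /y/ (V1) and /a/ (V2): /r/ is a single consonant, so it becomes the next onset.
Putting it together: ly.ra.
Syllable 2 is /ra/; it ends in its nucleus with no coda, so it is open.

open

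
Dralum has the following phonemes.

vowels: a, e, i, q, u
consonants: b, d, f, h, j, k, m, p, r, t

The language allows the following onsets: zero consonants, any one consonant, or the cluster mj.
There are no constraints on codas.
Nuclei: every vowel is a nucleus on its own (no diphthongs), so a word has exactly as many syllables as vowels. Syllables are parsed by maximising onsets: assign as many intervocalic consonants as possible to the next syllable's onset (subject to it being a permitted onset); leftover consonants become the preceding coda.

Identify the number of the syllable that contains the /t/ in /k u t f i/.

1

The vowels are u, i — 2 nuclei, so 2 syllables.
/u…i/ gap (V1→V2): /tf/; trying suffixes from longest down, /f/ is the first permitted one, so coda /t/ | onset /f/.
So the parse is kut.fi.
The /t/ is in the coda of syllable 1 (/kut/).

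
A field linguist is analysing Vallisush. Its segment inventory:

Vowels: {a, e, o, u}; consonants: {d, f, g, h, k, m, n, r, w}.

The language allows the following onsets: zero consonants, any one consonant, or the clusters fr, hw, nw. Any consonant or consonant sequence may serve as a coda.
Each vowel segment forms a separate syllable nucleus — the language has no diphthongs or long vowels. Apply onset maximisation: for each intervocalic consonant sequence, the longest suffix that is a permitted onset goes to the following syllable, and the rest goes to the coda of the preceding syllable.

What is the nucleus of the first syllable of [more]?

o

The vowels are o, e — 2 nuclei, so 2 syllables.
The first nucleus (vowel 1 from the left) is /o/.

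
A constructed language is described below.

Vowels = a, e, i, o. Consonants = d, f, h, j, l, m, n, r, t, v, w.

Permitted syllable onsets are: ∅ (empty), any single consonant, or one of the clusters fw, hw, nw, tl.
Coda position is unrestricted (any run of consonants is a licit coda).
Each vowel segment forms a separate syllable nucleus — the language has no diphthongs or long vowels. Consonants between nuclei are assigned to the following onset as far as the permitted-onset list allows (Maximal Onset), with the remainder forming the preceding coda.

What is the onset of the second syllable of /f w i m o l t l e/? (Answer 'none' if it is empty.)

m

The vowels are i, o, e — 3 nuclei, so 3 syllables.
/i…o/ gap (V1→V2): /m/ → onset of the next syllable (single consonants are always licit onsets).
/o…e/ gap (V2→V3): /ltl/ — longest licit onset from the right is /tl/, leaving /l/ as coda.
Syllabification: fwi.mol.tle.
Syllable 2 is /mol/: onset /m/, nucleus /o/, coda /l/.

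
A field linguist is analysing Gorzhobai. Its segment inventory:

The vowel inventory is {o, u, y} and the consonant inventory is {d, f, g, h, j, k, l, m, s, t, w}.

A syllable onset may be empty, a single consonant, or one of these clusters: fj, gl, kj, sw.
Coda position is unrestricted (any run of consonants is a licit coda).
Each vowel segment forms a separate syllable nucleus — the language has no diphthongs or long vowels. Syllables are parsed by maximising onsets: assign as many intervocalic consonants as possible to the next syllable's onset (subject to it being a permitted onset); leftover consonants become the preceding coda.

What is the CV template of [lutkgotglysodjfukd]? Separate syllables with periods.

CVCC.CVC.CCV.CVCC.CVCC

Nuclei (vowels): u, o, y, o, u → 5 syllables.
Between /u/ (V1) and /o/ (V2): /tkg/ — longest licit onset from the right is /g/, leaving /tk/ as coda.
Between /o/ (V2) and /y/ (V3): /tgl/ — longest licit onset from the right is /gl/, leaving /t/ as coda.
Between /y/ (V3) and /o/ (V4): /s/ → onset of the next syllable (single consonants are always licit onsets).
Between /o/ (V4) and /u/ (V5): /djf/; trying suffixes from longest down, /f/ is the first permitted one, so coda /dj/ | onset /f/.
Putting it together: lutk.got.gly.sodj.fukd.
Mapping each syllable to C/V: /lutk/ → CVCC, /got/ → CVC, /gly/ → CCV, /sodj/ → CVCC, /fukd/ → CVCC.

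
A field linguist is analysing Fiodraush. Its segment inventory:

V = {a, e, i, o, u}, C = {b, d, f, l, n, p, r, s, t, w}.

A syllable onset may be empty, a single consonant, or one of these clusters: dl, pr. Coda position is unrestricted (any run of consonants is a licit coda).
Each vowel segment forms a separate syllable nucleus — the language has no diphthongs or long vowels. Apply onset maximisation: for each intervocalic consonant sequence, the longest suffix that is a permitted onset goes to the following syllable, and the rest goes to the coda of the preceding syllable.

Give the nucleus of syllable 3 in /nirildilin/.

Vowels present: i, i, i, i; each is a nucleus, giving 4 syllables.
The third nucleus (vowel 3 from the left) is /i/.

i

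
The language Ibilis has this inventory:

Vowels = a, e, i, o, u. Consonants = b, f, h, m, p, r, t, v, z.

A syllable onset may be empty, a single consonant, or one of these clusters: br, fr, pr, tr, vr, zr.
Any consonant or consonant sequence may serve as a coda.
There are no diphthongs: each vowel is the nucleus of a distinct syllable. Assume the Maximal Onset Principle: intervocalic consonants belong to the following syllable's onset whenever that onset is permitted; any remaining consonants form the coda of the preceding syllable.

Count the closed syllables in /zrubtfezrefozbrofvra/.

3

The vowels are u, e, e, o, o, a — 6 nuclei, so 6 syllables.
V1 /u/ – V2 /e/: /btf/ splits as /bt/ + /f/ (/f/ is the longest suffix that is a licit onset).
V2 /e/ – V3 /e/: cluster /zr/ — /zr/ is itself a permitted onset, so the whole cluster goes right; preceding coda = ∅.
V3 /e/ – V4 /o/: /f/ is a single consonant, so it becomes the next onset.
V4 /o/ – V5 /o/: /zbr/ splits as /z/ + /br/ (/br/ is the longest suffix that is a licit onset).
V5 /o/ – V6 /a/: /fvr/; trying suffixes from longest down, /vr/ is the first permitted one, so coda /f/ | onset /vr/.
So the parse is zrubt.fe.zre.foz.brof.vra.
Classifying each syllable: /zrubt/ (closed), /fe/ (open), /zre/ (open), /foz/ (closed), /brof/ (closed), /vra/ (open).
Closed syllables: 3.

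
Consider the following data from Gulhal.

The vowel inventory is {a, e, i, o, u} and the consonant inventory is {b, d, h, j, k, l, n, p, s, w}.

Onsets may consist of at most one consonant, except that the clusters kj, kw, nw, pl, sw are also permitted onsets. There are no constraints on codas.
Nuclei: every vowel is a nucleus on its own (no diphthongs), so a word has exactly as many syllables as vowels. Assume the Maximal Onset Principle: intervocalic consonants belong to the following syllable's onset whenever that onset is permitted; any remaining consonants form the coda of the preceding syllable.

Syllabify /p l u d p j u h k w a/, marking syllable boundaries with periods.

pludp.juh.kwa

The vowels are u, u, a — 3 nuclei, so 3 syllables.
V1 /u/ – V2 /u/: /dpj/ — longest licit onset from the right is /j/, leaving /dp/ as coda.
V2 /u/ – V3 /a/: /hkw/ — longest licit onset from the right is /kw/, leaving /h/ as coda.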